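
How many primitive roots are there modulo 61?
Number of primitive roots mod 61 = φ(p-1) = φ(60) = 16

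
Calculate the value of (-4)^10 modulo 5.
Using Fermat: (-4)^{4} ≡ 1 mod 5. 10 ≡ 2 mod 4. So (-4)^{10} ≡ (-4)^{2} ≡ 1 mod 5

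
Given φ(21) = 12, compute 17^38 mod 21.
By Euler: 17^{12} ≡ 1 (mod 21) since gcd(17, 21) = 1. 38 = 3×12 + 2. So 17^{38} ≡ 17^{2} ≡ 16 (mod 21)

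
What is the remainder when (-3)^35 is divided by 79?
By repeated squaring (mod 79): (-3)^{1}≡76, (-3)^{2}≡9, (-3)^{4}≡2, (-3)^{8}≡4, (-3)^{16}≡16, (-3)^{32}≡19. Then (-3)^{35} = (-3)^{32+2+1} ≡ 19 × 9 × 76 ≡ 40 (mod 79)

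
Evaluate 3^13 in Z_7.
Using Fermat: 3^{6} ≡ 1 mod 7. 13 ≡ 1 mod 6. So 3^{13} ≡ 3^{1} ≡ 3 mod 7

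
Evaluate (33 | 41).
(33/41) = 33^{20} mod 41 = 1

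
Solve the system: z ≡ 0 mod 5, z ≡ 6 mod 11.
M = 5 × 11 = 55. M₁ = 11, y₁ ≡ 1 mod 5. M₂ = 5, y₂ ≡ 9 mod 11. z = 0×11×1 + 6×5×9 ≡ 50 mod 55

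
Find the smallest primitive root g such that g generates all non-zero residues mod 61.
g = 2. For each prime q|60: 2^{30}≡60, 2^{20}≡47, 2^{12}≡9, none ≡ 1, so ord_61(2) = 60 and 2 is a primitive root.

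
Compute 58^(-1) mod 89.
Since 89 is prime, by Fermat 58^(-1) ≡ 58^{87} ≡ 66 mod 89. Verify: 58 × 66 = 3828 ≡ 1 mod 89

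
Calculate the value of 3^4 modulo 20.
3^{4} = 81 ≡ 1 (mod 20)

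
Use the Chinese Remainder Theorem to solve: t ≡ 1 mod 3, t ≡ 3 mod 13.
M = 3 × 13 = 39. M₁ = 13, y₁ ≡ 1 mod 3. M₂ = 3, y₂ ≡ 9 mod 13. t = 1×13×1 + 3×3×9 ≡ 16 mod 39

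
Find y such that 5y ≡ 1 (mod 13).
Since 13 is prime, by Fermat 5^(-1) ≡ 5^{11} ≡ 8 (mod 13). Verify: 5 × 8 = 40 ≡ 1 (mod 13)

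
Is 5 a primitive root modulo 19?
5^{9} ≡ 1 mod 19 and 9 < 18, so ord_19(5) = 9 ≠ 18 and 5 is not a primitive root.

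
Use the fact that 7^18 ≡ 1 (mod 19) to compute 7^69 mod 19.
By Fermat: 7^{18} ≡ 1 (mod 19). 69 = 3×18 + 15. So 7^{69} ≡ 7^{15} ≡ 1 (mod 19)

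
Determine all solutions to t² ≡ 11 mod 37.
The square roots of 11 mod 37 are 23 and 14. Verify: 23² = 529 ≡ 11 mod 37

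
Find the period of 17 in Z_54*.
Powers of 17 mod 54: 17^1≡17, 17^2≡19, 17^3≡53, 17^4≡37, 17^5≡35, 17^6≡1. Order = 6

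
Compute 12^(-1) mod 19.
Since 19 is prime, by Fermat 12^(-1) ≡ 12^{17} ≡ 8 mod 19. Verify: 12 × 8 = 96 ≡ 1 mod 19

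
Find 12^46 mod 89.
By repeated squaring mod 89: 12^{1}≡12, 12^{2}≡55, 12^{4}≡88, 12^{8}≡1, 12^{16}≡1, 12^{32}≡1. Then 12^{46} = 12^{32+8+4+2} ≡ 1 × 1 × 88 × 55 ≡ 34 mod 89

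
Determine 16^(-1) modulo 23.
Since 23 is prime, by Fermat 16^(-1) ≡ 16^{21} ≡ 13 (mod 23). Verify: 16 × 13 = 208 ≡ 1 (mod 23)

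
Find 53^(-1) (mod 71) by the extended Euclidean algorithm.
Extended GCD: 53(-4) + 71(3) = 1. So 53^(-1) ≡ -4 ≡ 67 (mod 71). Verify: 53 × 67 = 3551 ≡ 1 (mod 71)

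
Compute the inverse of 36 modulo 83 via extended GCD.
Extended GCD: 36(30) + 83(-13) = 1. So 36^(-1) ≡ 30 mod 83. Verify: 36 × 30 = 1080 ≡ 1 mod 83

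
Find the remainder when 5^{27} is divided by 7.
By Fermat: 5^{6} ≡ 1 mod 7. 27 = 4×6 + 3. So 5^{27} ≡ 5^{3} ≡ 6 mod 7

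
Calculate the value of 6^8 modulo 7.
Using Fermat: 6^{6} ≡ 1 mod 7. 8 ≡ 2 mod 6. So 6^{8} ≡ 6^{2} ≡ 1 mod 7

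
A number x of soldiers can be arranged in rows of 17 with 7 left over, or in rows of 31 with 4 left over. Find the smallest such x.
M = 17 × 31 = 527. M₁ = 31, y₁ ≡ 11 (mod 17). M₂ = 17, y₂ ≡ 11 (mod 31). x = 7×31×11 + 4×17×11 ≡ 500 (mod 527)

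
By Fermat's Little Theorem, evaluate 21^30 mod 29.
By Fermat: 21^{28} ≡ 1 mod 29. So 21^{30} = 21^{28} · 21^{2} ≡ 21^{2} ≡ 6 mod 29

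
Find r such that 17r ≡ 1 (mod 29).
Since 29 is prime, by Fermat 17^(-1) ≡ 17^{27} ≡ 12 (mod 29). Verify: 17 × 12 = 204 ≡ 1 (mod 29)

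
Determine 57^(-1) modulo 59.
Since 59 is prime, by Fermat 57^(-1) ≡ 57^{57} ≡ 29 mod 59. Verify: 57 × 29 = 1653 ≡ 1 mod 59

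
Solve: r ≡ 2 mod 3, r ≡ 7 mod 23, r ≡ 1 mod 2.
M = 3 × 23 × 2 = 138. M₁ = 46, y₁ ≡ 1 mod 3. M₂ = 6, y₂ ≡ 4 mod 23. M₃ = 69, y₃ ≡ 1 mod 2. r = 2×46×1 + 7×6×4 + 1×69×1 ≡ 53 mod 138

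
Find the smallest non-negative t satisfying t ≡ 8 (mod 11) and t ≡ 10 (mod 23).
M = 11 × 23 = 253. M₁ = 23, y₁ ≡ 1 (mod 11). M₂ = 11, y₂ ≡ 21 (mod 23). t = 8×23×1 + 10×11×21 ≡ 217 (mod 253)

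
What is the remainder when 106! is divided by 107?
By Wilson's theorem, (106)! ≡ -1 ≡ 106 (mod 107)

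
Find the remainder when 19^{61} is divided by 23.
By Fermat: 19^{22} ≡ 1 mod 23. 61 = 2×22 + 17. So 19^{61} ≡ 19^{17} ≡ 21 mod 23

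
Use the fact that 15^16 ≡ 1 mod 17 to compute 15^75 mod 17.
By Fermat: 15^{16} ≡ 1 mod 17. 75 = 4×16 + 11. So 15^{75} ≡ 15^{11} ≡ 9 mod 17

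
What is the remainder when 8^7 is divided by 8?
By repeated squaring mod 8: 8^{1}≡0, 8^{2}≡0, 8^{4}≡0. Then 8^{7} = 8^{4+2+1} ≡ 0 × 0 × 0 ≡ 0 mod 8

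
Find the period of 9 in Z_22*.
Powers of 9 mod 22: 9^1≡9, 9^2≡15, 9^3≡3, 9^4≡5, 9^5≡1. Order = 5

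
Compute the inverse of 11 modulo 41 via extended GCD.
Extended GCD: 11(15) + 41(-4) = 1. So 11^(-1) ≡ 15 (mod 41). Verify: 11 × 15 = 165 ≡ 1 (mod 41)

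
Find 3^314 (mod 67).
Using Fermat: 3^{66} ≡ 1 (mod 67). 314 ≡ 50 (mod 66). So 3^{314} ≡ 3^{50} ≡ 59 (mod 67)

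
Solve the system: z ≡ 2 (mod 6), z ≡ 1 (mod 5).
M = 6 × 5 = 30. M₁ = 5, y₁ ≡ 5 (mod 6). M₂ = 6, y₂ ≡ 1 (mod 5). z = 2×5×5 + 1×6×1 ≡ 26 (mod 30)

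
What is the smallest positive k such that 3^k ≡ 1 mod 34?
Powers of 3 mod 34: 3^1≡3, 3^2≡9, 3^3≡27, 3^4≡13, 3^5≡5, 3^6≡15, 3^7≡11, 3^8≡33, 3^9≡31, 3^10≡25, 3^11≡7, 3^12≡21, 3^13≡29, 3^14≡19, 3^15≡23, 3^16≡1. ord_34(3) = 16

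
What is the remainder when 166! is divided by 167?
By Wilson's theorem, (166)! ≡ -1 ≡ 166 mod 167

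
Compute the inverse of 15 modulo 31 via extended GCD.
Extended GCD: 15(-2) + 31(1) = 1. So 15^(-1) ≡ -2 ≡ 29 (mod 31). Verify: 15 × 29 = 435 ≡ 1 (mod 31)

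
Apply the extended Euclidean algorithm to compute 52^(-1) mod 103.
Extended GCD: 52(2) + 103(-1) = 1. So 52^(-1) ≡ 2 (mod 103). Verify: 52 × 2 = 104 ≡ 1 (mod 103)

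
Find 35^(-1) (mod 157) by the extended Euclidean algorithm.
Extended GCD: 35(9) + 157(-2) = 1. So 35^(-1) ≡ 9 (mod 157). Verify: 35 × 9 = 315 ≡ 1 (mod 157)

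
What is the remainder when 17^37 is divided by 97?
By repeated squaring (mod 97): 17^{1}≡17, 17^{2}≡95, 17^{4}≡4, 17^{8}≡16, 17^{16}≡62, 17^{32}≡61. Then 17^{37} = 17^{32+4+1} ≡ 61 × 4 × 17 ≡ 74 (mod 97)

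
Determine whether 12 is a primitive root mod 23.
12^{11} ≡ 1 (mod 23) and 11 < 22, so ord_23(12) = 11 ≠ 22 and 12 is not a primitive root.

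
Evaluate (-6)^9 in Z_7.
Using Fermat: (-6)^{6} ≡ 1 (mod 7). 9 ≡ 3 (mod 6). So (-6)^{9} ≡ (-6)^{3} ≡ 1 (mod 7)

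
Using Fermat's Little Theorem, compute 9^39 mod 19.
By Fermat: 9^{18} ≡ 1 mod 19. 39 = 2×18 + 3. So 9^{39} ≡ 9^{3} ≡ 7 mod 19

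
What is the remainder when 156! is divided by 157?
By Wilson's theorem, (156)! ≡ -1 ≡ 156 (mod 157)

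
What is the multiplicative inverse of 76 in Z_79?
Since 79 is prime, by Fermat 76^(-1) ≡ 76^{77} ≡ 26 (mod 79). Verify: 76 × 26 = 1976 ≡ 1 (mod 79)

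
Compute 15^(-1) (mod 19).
Since 19 is prime, by Fermat 15^(-1) ≡ 15^{17} ≡ 14 (mod 19). Verify: 15 × 14 = 210 ≡ 1 (mod 19)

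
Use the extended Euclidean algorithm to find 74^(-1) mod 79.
Extended GCD: 74(-16) + 79(15) = 1. So 74^(-1) ≡ -16 ≡ 63 mod 79. Verify: 74 × 63 = 4662 ≡ 1 mod 79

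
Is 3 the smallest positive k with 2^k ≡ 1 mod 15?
Powers of 2 mod 15: 2^1≡2, 2^2≡4, 2^3≡8, 2^4≡1. 2^3≡8≢1, so ord ≠ 3. No, the actual order is 4.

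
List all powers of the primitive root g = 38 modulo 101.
38^1, 38^2, ..., 38^{100} mod 101: [38, 30, 29, 92, 62, 33, 42, 81, 48, 6, 26, 79, 73, 47, 69, 97, 50, 82, 86, 36, 55, 70, 34, 80, 10, 77, 98, 88, 11, 14, 27, 16, 2, 76, 60, 58, 83, 23, 66, 84, 61, 96, 12, 52, 57, 45, 94, 37, 93, 100, 63, 71, 72, 9, 39, 68, 59, 20, 53, 95, 75, 22, 28, 54, 32, 4, 51, 19, 15, 65, 46, 31, 67, 21, 91, 24, 3, 13, 90, 87, 74, 85, 99, 25, 41, 43, 18, 78, 35, 17, 40, 5, 89, 49, 44, 56, 7, 64, 8, 1]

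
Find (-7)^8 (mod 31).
By repeated squaring (mod 31): (-7)^{1}≡24, (-7)^{2}≡18, (-7)^{4}≡14, (-7)^{8}≡10. So (-7)^{8} ≡ 10 (mod 31)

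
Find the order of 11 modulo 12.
Powers of 11 mod 12: 11^1≡11, 11^2≡1. Order = 2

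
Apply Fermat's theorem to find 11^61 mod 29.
By Fermat: 11^{28} ≡ 1 mod 29. 61 = 2×28 + 5. So 11^{61} ≡ 11^{5} ≡ 14 mod 29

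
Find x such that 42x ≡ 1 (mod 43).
Since 43 is prime, by Fermat 42^(-1) ≡ 42^{41} ≡ 42 (mod 43). Verify: 42 × 42 = 1764 ≡ 1 (mod 43)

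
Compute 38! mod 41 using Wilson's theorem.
(40)! = (38)! × (39) × (40) ≡ -1 mod 41. So (38)! ≡ -1 × [(40)(39)]^(-1) ≡ 20 mod 41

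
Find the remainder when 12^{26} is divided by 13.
By Fermat: 12^{12} ≡ 1 mod 13. 26 = 2×12 + 2. So 12^{26} ≡ 12^{2} ≡ 1 mod 13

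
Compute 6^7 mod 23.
By repeated squaring mod 23: 6^{1}≡6, 6^{2}≡13, 6^{4}≡8. Then 6^{7} = 6^{4+2+1} ≡ 8 × 13 × 6 ≡ 3 mod 23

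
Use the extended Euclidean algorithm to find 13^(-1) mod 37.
Extended GCD: 13(-17) + 37(6) = 1. So 13^(-1) ≡ -17 ≡ 20 mod 37. Verify: 13 × 20 = 260 ≡ 1 mod 37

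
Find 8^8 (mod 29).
By repeated squaring (mod 29): 8^{1}≡8, 8^{2}≡6, 8^{4}≡7, 8^{8}≡20. So 8^{8} ≡ 20 (mod 29)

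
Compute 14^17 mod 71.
By repeated squaring mod 71: 14^{1}≡14, 14^{2}≡54, 14^{4}≡5, 14^{8}≡25, 14^{16}≡57. Then 14^{17} = 14^{16+1} ≡ 57 × 14 ≡ 17 mod 71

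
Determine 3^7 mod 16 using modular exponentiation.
By repeated squaring (mod 16): 3^{1}≡3, 3^{2}≡9, 3^{4}≡1. Then 3^{7} = 3^{4+2+1} ≡ 1 × 9 × 3 ≡ 11 (mod 16)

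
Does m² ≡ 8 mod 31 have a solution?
By Euler's criterion: 8^{15} ≡ 1 mod 31. Since this equals 1, 8 is a QR.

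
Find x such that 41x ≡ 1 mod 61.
Since 61 is prime, by Fermat 41^(-1) ≡ 41^{59} ≡ 3 mod 61. Verify: 41 × 3 = 123 ≡ 1 mod 61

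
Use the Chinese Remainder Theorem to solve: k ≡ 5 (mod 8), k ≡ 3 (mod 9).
M = 8 × 9 = 72. M₁ = 9, y₁ ≡ 1 (mod 8). M₂ = 8, y₂ ≡ 8 (mod 9). k = 5×9×1 + 3×8×8 ≡ 21 (mod 72)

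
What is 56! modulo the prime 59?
(58)! = (56)! × (57) × (58) ≡ -1 (mod 59). So (56)! ≡ -1 × [(58)(57)]^(-1) ≡ 29 (mod 59)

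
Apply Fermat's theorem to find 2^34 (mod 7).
By Fermat: 2^{6} ≡ 1 (mod 7). 34 = 5×6 + 4. So 2^{34} ≡ 2^{4} ≡ 2 (mod 7)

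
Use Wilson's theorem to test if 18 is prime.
(17)! mod 18 = 0. Since 0 ≢ -1 (mod 18), 18 is not prime.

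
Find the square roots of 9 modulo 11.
The square roots of 9 mod 11 are 3 and 8. Verify: 3² = 9 ≡ 9 (mod 11)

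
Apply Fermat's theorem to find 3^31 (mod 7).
By Fermat: 3^{6} ≡ 1 (mod 7). 31 = 5×6 + 1. So 3^{31} ≡ 3^{1} ≡ 3 (mod 7)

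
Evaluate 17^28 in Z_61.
By repeated squaring (mod 61): 17^{1}≡17, 17^{2}≡45, 17^{4}≡12, 17^{8}≡22, 17^{16}≡57. Then 17^{28} = 17^{16+8+4} ≡ 57 × 22 × 12 ≡ 42 (mod 61)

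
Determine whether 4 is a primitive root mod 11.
4^{5} ≡ 1 mod 11 and 5 < 10, so ord_11(4) = 5 ≠ 10 and 4 is not a primitive root.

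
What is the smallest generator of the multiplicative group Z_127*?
g = 3. Powers: [3, 9, 27, 81, 116, 94, 28, ...] generates all 126 non-zero residues.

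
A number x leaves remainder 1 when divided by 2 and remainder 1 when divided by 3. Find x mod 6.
M = 2 × 3 = 6. M₁ = 3, y₁ ≡ 1 mod 2. M₂ = 2, y₂ ≡ 2 mod 3. x = 1×3×1 + 1×2×2 ≡ 1 mod 6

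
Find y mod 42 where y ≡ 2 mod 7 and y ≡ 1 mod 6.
M = 7 × 6 = 42. M₁ = 6, y₁ ≡ 6 mod 7. M₂ = 7, y₂ ≡ 1 mod 6. y = 2×6×6 + 1×7×1 ≡ 37 mod 42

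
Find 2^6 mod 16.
By repeated squaring mod 16: 2^{1}≡2, 2^{2}≡4, 2^{4}≡0. Then 2^{6} = 2^{4+2} ≡ 0 × 4 ≡ 0 mod 16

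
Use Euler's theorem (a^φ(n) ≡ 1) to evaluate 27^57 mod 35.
By Euler: 27^{24} ≡ 1 mod 35 since gcd(27, 35) = 1. 57 = 2×24 + 9. So 27^{57} ≡ 27^{9} ≡ 27 mod 35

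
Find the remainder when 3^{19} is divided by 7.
By Fermat: 3^{6} ≡ 1 mod 7. 19 = 3×6 + 1. So 3^{19} ≡ 3^{1} ≡ 3 mod 7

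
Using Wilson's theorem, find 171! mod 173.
(172)! = (171)! × (172) ≡ -1 (mod 173). So (171)! ≡ -1 × (172)^(-1) ≡ (-1)×(-1) = 1 (mod 173)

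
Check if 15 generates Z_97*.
ord_97(15) divides 96. For each prime q|96: 15^{48}≡96, 15^{32}≡61, none ≡ 1. So 15 has order 96 and is a primitive root mod 97.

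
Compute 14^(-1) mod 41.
Since 41 is prime, by Fermat 14^(-1) ≡ 14^{39} ≡ 3 mod 41. Verify: 14 × 3 = 42 ≡ 1 mod 41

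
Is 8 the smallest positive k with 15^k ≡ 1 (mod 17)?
Powers of 15 mod 17: 15^1≡15, 15^2≡4, 15^3≡9, 15^4≡16, 15^5≡2, 15^6≡13, 15^7≡8, 15^8≡1. First k with 15^k≡1 is k=8. Yes, ord_17(15) = 8.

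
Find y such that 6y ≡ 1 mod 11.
Since 11 is prime, by Fermat 6^(-1) ≡ 6^{9} ≡ 2 mod 11. Verify: 6 × 2 = 12 ≡ 1 mod 11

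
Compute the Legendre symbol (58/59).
(58/59) = 58^{29} mod 59 = -1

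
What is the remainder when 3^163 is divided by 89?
Using Fermat: 3^{88} ≡ 1 mod 89. 163 ≡ 75 mod 88. So 3^{163} ≡ 3^{75} ≡ 58 mod 89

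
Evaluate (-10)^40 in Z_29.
Using Fermat: (-10)^{28} ≡ 1 mod 29. 40 ≡ 12 mod 28. So (-10)^{40} ≡ (-10)^{12} ≡ 20 mod 29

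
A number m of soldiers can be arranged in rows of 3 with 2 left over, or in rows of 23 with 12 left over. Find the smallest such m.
M = 3 × 23 = 69. M₁ = 23, y₁ ≡ 2 mod 3. M₂ = 3, y₂ ≡ 8 mod 23. m = 2×23×2 + 12×3×8 ≡ 35 mod 69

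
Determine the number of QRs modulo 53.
Exactly half the non-zero residues mod a prime are QRs: (53-1)/2 = 26.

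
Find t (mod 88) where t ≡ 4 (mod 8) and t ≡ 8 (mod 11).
M = 8 × 11 = 88. M₁ = 11, y₁ ≡ 3 (mod 8). M₂ = 8, y₂ ≡ 7 (mod 11). t = 4×11×3 + 8×8×7 ≡ 52 (mod 88)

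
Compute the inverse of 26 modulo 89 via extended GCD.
Extended GCD: 26(24) + 89(-7) = 1. So 26^(-1) ≡ 24 mod 89. Verify: 26 × 24 = 624 ≡ 1 mod 89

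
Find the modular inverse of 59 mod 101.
Since 101 is prime, by Fermat 59^(-1) ≡ 59^{99} ≡ 12 (mod 101). Verify: 59 × 12 = 708 ≡ 1 (mod 101)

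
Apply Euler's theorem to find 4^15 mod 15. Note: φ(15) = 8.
By Euler: 4^{8} ≡ 1 mod 15 since gcd(4, 15) = 1. 15 = 1×8 + 7. So 4^{15} ≡ 4^{7} ≡ 4 mod 15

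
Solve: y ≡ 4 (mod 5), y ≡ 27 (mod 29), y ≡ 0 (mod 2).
M = 5 × 29 × 2 = 290. M₁ = 58, y₁ ≡ 2 (mod 5). M₂ = 10, y₂ ≡ 3 (mod 29). M₃ = 145, y₃ ≡ 1 (mod 2). y = 4×58×2 + 27×10×3 + 0×145×1 ≡ 114 (mod 290)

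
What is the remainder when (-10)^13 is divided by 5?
By repeated squaring (mod 5): (-10)^{1}≡0, (-10)^{2}≡0, (-10)^{4}≡0, (-10)^{8}≡0. Then (-10)^{13} = (-10)^{8+4+1} ≡ 0 × 0 × 0 ≡ 0 (mod 5)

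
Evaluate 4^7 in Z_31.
By repeated squaring (mod 31): 4^{1}≡4, 4^{2}≡16, 4^{4}≡8. Then 4^{7} = 4^{4+2+1} ≡ 8 × 16 × 4 ≡ 16 (mod 31)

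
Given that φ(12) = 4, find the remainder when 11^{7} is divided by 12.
By Euler: 11^{4} ≡ 1 mod 12 since gcd(11, 12) = 1. 7 = 1×4 + 3. So 11^{7} ≡ 11^{3} ≡ 11 mod 12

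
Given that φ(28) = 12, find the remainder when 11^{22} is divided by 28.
By Euler: 11^{12} ≡ 1 mod 28 since gcd(11, 28) = 1. 22 = 1×12 + 10. So 11^{22} ≡ 11^{10} ≡ 25 mod 28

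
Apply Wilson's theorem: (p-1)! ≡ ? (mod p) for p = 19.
By Wilson's theorem, (18)! ≡ -1 ≡ 18 mod 19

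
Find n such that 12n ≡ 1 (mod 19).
Since 19 is prime, by Fermat 12^(-1) ≡ 12^{17} ≡ 8 (mod 19). Verify: 12 × 8 = 96 ≡ 1 (mod 19)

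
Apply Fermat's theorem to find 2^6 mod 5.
By Fermat: 2^{4} ≡ 1 mod 5. So 2^{6} = 2^{4} · 2^{2} ≡ 2^{2} ≡ 4 mod 5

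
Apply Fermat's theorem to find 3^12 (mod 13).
By Fermat's Little Theorem, 3^{12} ≡ 1 (mod 13) since 13 is prime and gcd(3, 13) = 1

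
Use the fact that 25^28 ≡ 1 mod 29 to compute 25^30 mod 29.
By Fermat: 25^{28} ≡ 1 mod 29. So 25^{30} = 25^{28} · 25^{2} ≡ 25^{2} ≡ 16 mod 29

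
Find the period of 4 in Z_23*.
Powers of 4 mod 23: 4^1≡4, 4^2≡16, 4^3≡18, 4^4≡3, 4^5≡12, 4^6≡2, 4^7≡8, 4^8≡9, 4^9≡13, 4^10≡6, 4^11≡1. So the order of 4 is 11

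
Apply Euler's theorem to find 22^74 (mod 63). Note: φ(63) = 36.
By Euler: 22^{36} ≡ 1 (mod 63) since gcd(22, 63) = 1. 74 = 2×36 + 2. So 22^{74} ≡ 22^{2} ≡ 43 (mod 63)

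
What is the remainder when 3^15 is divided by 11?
Using Fermat: 3^{10} ≡ 1 mod 11. 15 ≡ 5 mod 10. So 3^{15} ≡ 3^{5} ≡ 1 mod 11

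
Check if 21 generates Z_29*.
ord_29(21) divides 28. For each prime q|28: 21^{14}≡28, 21^{4}≡7, none ≡ 1. So 21 has order 28 and is a primitive root mod 29.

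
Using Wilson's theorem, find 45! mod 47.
(46)! = (45)! × (46) ≡ -1 mod 47. So (45)! ≡ -1 × (46)^(-1) ≡ (-1)×(-1) = 1 mod 47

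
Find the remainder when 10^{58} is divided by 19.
By Fermat: 10^{18} ≡ 1 mod 19. 58 = 3×18 + 4. So 10^{58} ≡ 10^{4} ≡ 6 mod 19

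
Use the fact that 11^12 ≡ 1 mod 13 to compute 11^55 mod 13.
By Fermat: 11^{12} ≡ 1 mod 13. 55 = 4×12 + 7. So 11^{55} ≡ 11^{7} ≡ 2 mod 13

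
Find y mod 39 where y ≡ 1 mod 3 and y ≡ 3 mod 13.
M = 3 × 13 = 39. M₁ = 13, y₁ ≡ 1 mod 3. M₂ = 3, y₂ ≡ 9 mod 13. y = 1×13×1 + 3×3×9 ≡ 16 mod 39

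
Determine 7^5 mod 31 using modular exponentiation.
By repeated squaring (mod 31): 7^{1}≡7, 7^{2}≡18, 7^{4}≡14. Then 7^{5} = 7^{4+1} ≡ 14 × 7 ≡ 5 (mod 31)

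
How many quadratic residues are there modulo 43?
For prime 43, there are (p-1)/2 = (43-1)/2 = 21 quadratic residues (excluding 0).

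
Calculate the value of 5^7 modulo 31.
By repeated squaring (mod 31): 5^{1}≡5, 5^{2}≡25, 5^{4}≡5. Then 5^{7} = 5^{4+2+1} ≡ 5 × 25 × 5 ≡ 5 (mod 31)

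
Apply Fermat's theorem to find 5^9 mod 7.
By Fermat: 5^{6} ≡ 1 mod 7. So 5^{9} = 5^{6} · 5^{3} ≡ 5^{3} ≡ 6 mod 7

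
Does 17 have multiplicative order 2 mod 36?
Powers of 17 mod 36: 17^1≡17, 17^2≡1. First k with 17^k≡1 is k=2. Yes, ord_36(17) = 2.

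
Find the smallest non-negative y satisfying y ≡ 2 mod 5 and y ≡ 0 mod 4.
M = 5 × 4 = 20. M₁ = 4, y₁ ≡ 4 mod 5. M₂ = 5, y₂ ≡ 1 mod 4. y = 2×4×4 + 0×5×1 ≡ 12 mod 20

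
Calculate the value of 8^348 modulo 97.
Using Fermat: 8^{96} ≡ 1 mod 97. 348 ≡ 60 mod 96. So 8^{348} ≡ 8^{60} ≡ 75 mod 97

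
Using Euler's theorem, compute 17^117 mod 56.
By Euler: 17^{24} ≡ 1 (mod 56) since gcd(17, 56) = 1. 117 = 4×24 + 21. So 17^{117} ≡ 17^{21} ≡ 41 (mod 56)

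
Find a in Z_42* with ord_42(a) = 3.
37 has order 3 mod 42 since 37^{3} ≡ 1 (mod 42) and no smaller power works.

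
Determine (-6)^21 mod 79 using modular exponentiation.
By repeated squaring mod 79: (-6)^{1}≡73, (-6)^{2}≡36, (-6)^{4}≡32, (-6)^{8}≡76, (-6)^{16}≡9. Then (-6)^{21} = (-6)^{16+4+1} ≡ 9 × 32 × 73 ≡ 10 mod 79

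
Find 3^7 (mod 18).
By repeated squaring (mod 18): 3^{1}≡3, 3^{2}≡9, 3^{4}≡9. Then 3^{7} = 3^{4+2+1} ≡ 9 × 9 × 3 ≡ 9 (mod 18)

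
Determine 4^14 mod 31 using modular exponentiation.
By repeated squaring mod 31: 4^{1}≡4, 4^{2}≡16, 4^{4}≡8, 4^{8}≡2. Then 4^{14} = 4^{8+4+2} ≡ 2 × 8 × 16 ≡ 8 mod 31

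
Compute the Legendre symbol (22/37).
(22/37) = 22^{18} mod 37 = -1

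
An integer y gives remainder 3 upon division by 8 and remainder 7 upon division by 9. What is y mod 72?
M = 8 × 9 = 72. M₁ = 9, y₁ ≡ 1 mod 8. M₂ = 8, y₂ ≡ 8 mod 9. y = 3×9×1 + 7×8×8 ≡ 43 mod 72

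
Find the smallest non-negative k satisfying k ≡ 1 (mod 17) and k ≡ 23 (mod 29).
M = 17 × 29 = 493. M₁ = 29, y₁ ≡ 10 (mod 17). M₂ = 17, y₂ ≡ 12 (mod 29). k = 1×29×10 + 23×17×12 ≡ 52 (mod 493)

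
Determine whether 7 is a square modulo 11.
By Euler's criterion: 7^{5} ≡ 10 (mod 11). Since this equals -1 (≡ 10), 7 is not a QR.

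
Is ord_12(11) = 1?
Powers of 11 mod 12: 11^1≡11, 11^2≡1. 11^1≡11≢1, so ord ≠ 1. No, the actual order is 2.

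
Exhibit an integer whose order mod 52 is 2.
25 has order 2 mod 52 since 25^{2} ≡ 1 mod 52 and no smaller power works.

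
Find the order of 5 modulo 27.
Powers of 5 mod 27: 5^1≡5, 5^2≡25, 5^3≡17, 5^4≡4, 5^5≡20, 5^6≡19, 5^7≡14, 5^8≡16, 5^9≡26, 5^10≡22, 5^11≡2, 5^12≡10, 5^13≡23, 5^14≡7, 5^15≡8, 5^16≡13, 5^17≡11, 5^18≡1. So the order of 5 is 18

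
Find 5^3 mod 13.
5^{3} = 125 ≡ 8 mod 13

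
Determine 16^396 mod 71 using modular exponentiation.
Using Fermat: 16^{70} ≡ 1 mod 71. 396 ≡ 46 mod 70. So 16^{396} ≡ 16^{46} ≡ 15 mod 71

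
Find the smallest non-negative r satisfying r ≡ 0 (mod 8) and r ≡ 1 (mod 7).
M = 8 × 7 = 56. M₁ = 7, y₁ ≡ 7 (mod 8). M₂ = 8, y₂ ≡ 1 (mod 7). r = 0×7×7 + 1×8×1 ≡ 8 (mod 56)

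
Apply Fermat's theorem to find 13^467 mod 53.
By Fermat: 13^{52} ≡ 1 mod 53. 467 ≡ 51 mod 52. So 13^{467} ≡ 13^{51} ≡ 49 mod 53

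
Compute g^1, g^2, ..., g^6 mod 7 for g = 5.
5^1, 5^2, ..., 5^{6} mod 7: [5, 4, 6, 2, 3, 1]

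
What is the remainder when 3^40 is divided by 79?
By repeated squaring mod 79: 3^{1}≡3, 3^{2}≡9, 3^{4}≡2, 3^{8}≡4, 3^{16}≡16, 3^{32}≡19. Then 3^{40} = 3^{32+8} ≡ 19 × 4 ≡ 76 mod 79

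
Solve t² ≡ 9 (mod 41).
The square roots of 9 mod 41 are 38 and 3. Verify: 38² = 1444 ≡ 9 (mod 41)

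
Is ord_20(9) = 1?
Powers of 9 mod 20: 9^1≡9, 9^2≡1. 9^1≡9≢1, so ord ≠ 1. No, the actual order is 2.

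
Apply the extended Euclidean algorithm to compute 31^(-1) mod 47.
Extended GCD: 31(-3) + 47(2) = 1. So 31^(-1) ≡ -3 ≡ 44 mod 47. Verify: 31 × 44 = 1364 ≡ 1 mod 47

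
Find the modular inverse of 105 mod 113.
Since 113 is prime, by Fermat 105^(-1) ≡ 105^{111} ≡ 14 (mod 113). Verify: 105 × 14 = 1470 ≡ 1 (mod 113)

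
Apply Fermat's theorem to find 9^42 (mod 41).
By Fermat: 9^{40} ≡ 1 (mod 41). So 9^{42} = 9^{40} · 9^{2} ≡ 9^{2} ≡ 40 (mod 41)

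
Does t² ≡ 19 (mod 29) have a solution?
By Euler's criterion: 19^{14} ≡ 28 (mod 29). Since this equals -1 (≡ 28), 19 is not a QR.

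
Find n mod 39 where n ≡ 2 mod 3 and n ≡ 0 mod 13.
M = 3 × 13 = 39. M₁ = 13, y₁ ≡ 1 mod 3. M₂ = 3, y₂ ≡ 9 mod 13. n = 2×13×1 + 0×3×9 ≡ 26 mod 39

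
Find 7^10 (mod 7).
By repeated squaring (mod 7): 7^{1}≡0, 7^{2}≡0, 7^{4}≡0, 7^{8}≡0. Then 7^{10} = 7^{8+2} ≡ 0 × 0 ≡ 0 (mod 7)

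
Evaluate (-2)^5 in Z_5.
Using Fermat: (-2)^{4} ≡ 1 mod 5. 5 ≡ 1 mod 4. So (-2)^{5} ≡ (-2)^{1} ≡ 3 mod 5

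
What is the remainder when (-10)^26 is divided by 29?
By repeated squaring (mod 29): (-10)^{1}≡19, (-10)^{2}≡13, (-10)^{4}≡24, (-10)^{8}≡25, (-10)^{16}≡16. Then (-10)^{26} = (-10)^{16+8+2} ≡ 16 × 25 × 13 ≡ 9 (mod 29)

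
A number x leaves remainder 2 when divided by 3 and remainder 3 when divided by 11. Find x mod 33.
M = 3 × 11 = 33. M₁ = 11, y₁ ≡ 2 mod 3. M₂ = 3, y₂ ≡ 4 mod 11. x = 2×11×2 + 3×3×4 ≡ 14 mod 33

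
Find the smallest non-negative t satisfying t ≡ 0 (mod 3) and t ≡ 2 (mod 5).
M = 3 × 5 = 15. M₁ = 5, y₁ ≡ 2 (mod 3). M₂ = 3, y₂ ≡ 2 (mod 5). t = 0×5×2 + 2×3×2 ≡ 12 (mod 15)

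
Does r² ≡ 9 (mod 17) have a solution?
By Euler's criterion: 9^{8} ≡ 1 (mod 17). Since this equals 1, 9 is a QR.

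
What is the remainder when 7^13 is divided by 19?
By repeated squaring mod 19: 7^{1}≡7, 7^{2}≡11, 7^{4}≡7, 7^{8}≡11. Then 7^{13} = 7^{8+4+1} ≡ 11 × 7 × 7 ≡ 7 mod 19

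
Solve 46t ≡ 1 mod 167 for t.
Since 167 is prime, by Fermat 46^(-1) ≡ 46^{165} ≡ 69 mod 167. Verify: 46 × 69 = 3174 ≡ 1 mod 167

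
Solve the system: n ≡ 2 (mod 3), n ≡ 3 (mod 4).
M = 3 × 4 = 12. M₁ = 4, y₁ ≡ 1 (mod 3). M₂ = 3, y₂ ≡ 3 (mod 4). n = 2×4×1 + 3×3×3 ≡ 11 (mod 12)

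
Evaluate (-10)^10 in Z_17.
By repeated squaring (mod 17): (-10)^{1}≡7, (-10)^{2}≡15, (-10)^{4}≡4, (-10)^{8}≡16. Then (-10)^{10} = (-10)^{8+2} ≡ 16 × 15 ≡ 2 (mod 17)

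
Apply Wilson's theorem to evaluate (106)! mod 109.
(108)! = (106)! × (107) × (108) ≡ -1 mod 109. So (106)! ≡ -1 × [(108)(107)]^(-1) ≡ 54 mod 109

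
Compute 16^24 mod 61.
By repeated squaring mod 61: 16^{1}≡16, 16^{2}≡12, 16^{4}≡22, 16^{8}≡57, 16^{16}≡16. Then 16^{24} = 16^{16+8} ≡ 16 × 57 ≡ 58 mod 61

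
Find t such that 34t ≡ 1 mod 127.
Since 127 is prime, by Fermat 34^(-1) ≡ 34^{125} ≡ 71 mod 127. Verify: 34 × 71 = 2414 ≡ 1 mod 127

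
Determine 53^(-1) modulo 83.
Since 83 is prime, by Fermat 53^(-1) ≡ 53^{81} ≡ 47 (mod 83). Verify: 53 × 47 = 2491 ≡ 1 (mod 83)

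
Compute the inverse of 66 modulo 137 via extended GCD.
Extended GCD: 66(27) + 137(-13) = 1. So 66^(-1) ≡ 27 (mod 137). Verify: 66 × 27 = 1782 ≡ 1 (mod 137)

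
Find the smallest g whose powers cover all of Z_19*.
g = 2. Powers: [2, 4, 8, 16, 13, 7, 14, 9, ...] generates all 18 non-zero residues.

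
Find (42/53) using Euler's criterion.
(42/53) = 42^{26} mod 53 = 1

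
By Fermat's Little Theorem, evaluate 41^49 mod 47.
By Fermat: 41^{46} ≡ 1 mod 47. So 41^{49} = 41^{46} · 41^{3} ≡ 41^{3} ≡ 19 mod 47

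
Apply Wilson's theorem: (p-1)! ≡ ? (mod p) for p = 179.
By Wilson's theorem, (178)! ≡ -1 ≡ 178 (mod 179)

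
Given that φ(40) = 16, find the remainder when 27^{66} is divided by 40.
By Euler: 27^{16} ≡ 1 (mod 40) since gcd(27, 40) = 1. 66 = 4×16 + 2. So 27^{66} ≡ 27^{2} ≡ 9 (mod 40)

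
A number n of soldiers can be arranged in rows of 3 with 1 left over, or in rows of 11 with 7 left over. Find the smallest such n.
M = 3 × 11 = 33. M₁ = 11, y₁ ≡ 2 (mod 3). M₂ = 3, y₂ ≡ 4 (mod 11). n = 1×11×2 + 7×3×4 ≡ 7 (mod 33)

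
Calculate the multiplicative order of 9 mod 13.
Powers of 9 mod 13: 9^1≡9, 9^2≡3, 9^3≡1. Order = 3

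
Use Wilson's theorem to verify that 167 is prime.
(166)! mod 167 = 166. Since this equals -1 mod 167, Wilson confirms 167 is prime.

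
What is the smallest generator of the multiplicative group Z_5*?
g = 2. For each prime q|4: 2^{2}≡4, none ≡ 1, so ord_5(2) = 4 and 2 is a primitive root.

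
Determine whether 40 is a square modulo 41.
By Euler's criterion: 40^{20} ≡ 1 mod 41. Since this equals 1, 40 is a QR.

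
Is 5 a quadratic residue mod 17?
By Euler's criterion: 5^{8} ≡ 16 (mod 17). Since this equals -1 (≡ 16), 5 is not a QR.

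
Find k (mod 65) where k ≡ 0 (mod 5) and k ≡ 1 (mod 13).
M = 5 × 13 = 65. M₁ = 13, y₁ ≡ 2 (mod 5). M₂ = 5, y₂ ≡ 8 (mod 13). k = 0×13×2 + 1×5×8 ≡ 40 (mod 65)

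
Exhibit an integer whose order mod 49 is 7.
8 has order 7 mod 49 since 8^{7} ≡ 1 (mod 49) and no smaller power works.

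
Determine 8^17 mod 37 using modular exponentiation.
By repeated squaring (mod 37): 8^{1}≡8, 8^{2}≡27, 8^{4}≡26, 8^{8}≡10, 8^{16}≡26. Then 8^{17} = 8^{16+1} ≡ 26 × 8 ≡ 23 (mod 37)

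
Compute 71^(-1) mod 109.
Since 109 is prime, by Fermat 71^(-1) ≡ 71^{107} ≡ 43 mod 109. Verify: 71 × 43 = 3053 ≡ 1 mod 109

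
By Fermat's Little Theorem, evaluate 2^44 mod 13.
By Fermat: 2^{12} ≡ 1 (mod 13). 44 = 3×12 + 8. So 2^{44} ≡ 2^{8} ≡ 9 (mod 13)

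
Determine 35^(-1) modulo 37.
Since 37 is prime, by Fermat 35^(-1) ≡ 35^{35} ≡ 18 (mod 37). Verify: 35 × 18 = 630 ≡ 1 (mod 37)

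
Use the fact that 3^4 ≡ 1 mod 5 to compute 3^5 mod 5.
By Fermat: 3^{4} ≡ 1 mod 5. So 3^{5} = 3^{4} · 3^{1} ≡ 3^{1} ≡ 3 mod 5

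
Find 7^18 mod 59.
By repeated squaring mod 59: 7^{1}≡7, 7^{2}≡49, 7^{4}≡41, 7^{8}≡29, 7^{16}≡15. Then 7^{18} = 7^{16+2} ≡ 15 × 49 ≡ 27 mod 59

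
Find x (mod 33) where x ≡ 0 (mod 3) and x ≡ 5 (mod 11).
M = 3 × 11 = 33. M₁ = 11, y₁ ≡ 2 (mod 3). M₂ = 3, y₂ ≡ 4 (mod 11). x = 0×11×2 + 5×3×4 ≡ 27 (mod 33)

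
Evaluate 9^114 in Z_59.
Using Fermat: 9^{58} ≡ 1 (mod 59). 114 ≡ 56 (mod 58). So 9^{114} ≡ 9^{56} ≡ 51 (mod 59)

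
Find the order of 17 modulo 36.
Powers of 17 mod 36: 17^1≡17, 17^2≡1. Order = 2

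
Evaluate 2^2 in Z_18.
2^{2} = 4 ≡ 4 (mod 18)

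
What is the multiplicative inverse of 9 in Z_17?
Since 17 is prime, by Fermat 9^(-1) ≡ 9^{15} ≡ 2 (mod 17). Verify: 9 × 2 = 18 ≡ 1 (mod 17)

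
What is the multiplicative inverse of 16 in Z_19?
Since 19 is prime, by Fermat 16^(-1) ≡ 16^{17} ≡ 6 (mod 19). Verify: 16 × 6 = 96 ≡ 1 (mod 19)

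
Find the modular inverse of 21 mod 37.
Since 37 is prime, by Fermat 21^(-1) ≡ 21^{35} ≡ 30 (mod 37). Verify: 21 × 30 = 630 ≡ 1 (mod 37)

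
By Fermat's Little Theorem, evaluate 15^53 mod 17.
By Fermat: 15^{16} ≡ 1 mod 17. 53 = 3×16 + 5. So 15^{53} ≡ 15^{5} ≡ 2 mod 17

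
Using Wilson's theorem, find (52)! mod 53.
By Wilson's theorem, (52)! ≡ -1 ≡ 52 mod 53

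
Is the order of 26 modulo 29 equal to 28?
Powers of 26 mod 29: 26^1≡26, 26^2≡9, 26^3≡2, 26^4≡23, 26^5≡18, 26^6≡4, 26^7≡17, 26^8≡7, 26^9≡8, 26^10≡5, 26^11≡14, 26^12≡16, 26^13≡10, 26^14≡28, 26^15≡3, 26^16≡20, 26^17≡27, 26^18≡6, 26^19≡11, 26^20≡25, 26^21≡12, 26^22≡22, 26^23≡21, 26^24≡24, 26^25≡15, 26^26≡13, 26^27≡19, 26^28≡1. First k with 26^k≡1 is k=28. Yes, ord_29(26) = 28.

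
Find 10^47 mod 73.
By repeated squaring mod 73: 10^{1}≡10, 10^{2}≡27, 10^{4}≡72, 10^{8}≡1, 10^{16}≡1, 10^{32}≡1. Then 10^{47} = 10^{32+8+4+2+1} ≡ 1 × 1 × 72 × 27 × 10 ≡ 22 mod 73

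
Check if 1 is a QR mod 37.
By Euler's criterion: 1^{18} ≡ 1 mod 37. Since this equals 1, 1 is a QR.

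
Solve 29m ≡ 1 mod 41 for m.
Since 41 is prime, by Fermat 29^(-1) ≡ 29^{39} ≡ 17 mod 41. Verify: 29 × 17 = 493 ≡ 1 mod 41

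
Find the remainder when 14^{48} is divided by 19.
By Fermat: 14^{18} ≡ 1 (mod 19). 48 = 2×18 + 12. So 14^{48} ≡ 14^{12} ≡ 11 (mod 19)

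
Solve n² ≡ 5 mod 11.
The square roots of 5 mod 11 are 4 and 7. Verify: 4² = 16 ≡ 5 mod 11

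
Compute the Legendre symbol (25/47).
(25/47) = 25^{23} mod 47 = 1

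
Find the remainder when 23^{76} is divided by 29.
By Fermat: 23^{28} ≡ 1 (mod 29). 76 = 2×28 + 20. So 23^{76} ≡ 23^{20} ≡ 24 (mod 29)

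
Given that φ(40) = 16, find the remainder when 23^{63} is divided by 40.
By Euler: 23^{16} ≡ 1 mod 40 since gcd(23, 40) = 1. 63 = 3×16 + 15. So 23^{63} ≡ 23^{15} ≡ 7 mod 40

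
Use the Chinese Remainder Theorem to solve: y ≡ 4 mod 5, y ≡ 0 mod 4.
M = 5 × 4 = 20. M₁ = 4, y₁ ≡ 4 mod 5. M₂ = 5, y₂ ≡ 1 mod 4. y = 4×4×4 + 0×5×1 ≡ 4 mod 20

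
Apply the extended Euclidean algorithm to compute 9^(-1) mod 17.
Extended GCD: 9(2) + 17(-1) = 1. So 9^(-1) ≡ 2 mod 17. Verify: 9 × 2 = 18 ≡ 1 mod 17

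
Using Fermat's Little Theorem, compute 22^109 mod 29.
By Fermat: 22^{28} ≡ 1 mod 29. 109 = 3×28 + 25. So 22^{109} ≡ 22^{25} ≡ 6 mod 29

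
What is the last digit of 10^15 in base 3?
Using Fermat: 10^{2} ≡ 1 mod 3. 15 ≡ 1 mod 2. So 10^{15} ≡ 10^{1} ≡ 1 mod 3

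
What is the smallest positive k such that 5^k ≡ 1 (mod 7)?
Powers of 5 mod 7: 5^1≡5, 5^2≡4, 5^3≡6, 5^4≡2, 5^5≡3, 5^6≡1. Order = 6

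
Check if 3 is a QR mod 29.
By Euler's criterion: 3^{14} ≡ 28 (mod 29). Since this equals -1 (≡ 28), 3 is not a QR.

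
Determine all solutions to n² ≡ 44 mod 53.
The square roots of 44 mod 53 are 16 and 37. Verify: 16² = 256 ≡ 44 mod 53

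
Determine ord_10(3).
Powers of 3 mod 10: 3^1≡3, 3^2≡9, 3^3≡7, 3^4≡1. So the order of 3 is 4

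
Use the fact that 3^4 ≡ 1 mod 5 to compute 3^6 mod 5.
By Fermat: 3^{4} ≡ 1 mod 5. So 3^{6} = 3^{4} · 3^{2} ≡ 3^{2} ≡ 4 mod 5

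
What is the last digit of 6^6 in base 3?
By repeated squaring (mod 3): 6^{1}≡0, 6^{2}≡0, 6^{4}≡0. Then 6^{6} = 6^{4+2} ≡ 0 × 0 ≡ 0 (mod 3)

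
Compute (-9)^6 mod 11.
By repeated squaring (mod 11): (-9)^{1}≡2, (-9)^{2}≡4, (-9)^{4}≡5. Then (-9)^{6} = (-9)^{4+2} ≡ 5 × 4 ≡ 9 (mod 11)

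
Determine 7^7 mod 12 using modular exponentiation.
By repeated squaring mod 12: 7^{1}≡7, 7^{2}≡1, 7^{4}≡1. Then 7^{7} = 7^{4+2+1} ≡ 1 × 1 × 7 ≡ 7 mod 12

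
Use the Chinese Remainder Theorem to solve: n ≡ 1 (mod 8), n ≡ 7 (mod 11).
M = 8 × 11 = 88. M₁ = 11, y₁ ≡ 3 (mod 8). M₂ = 8, y₂ ≡ 7 (mod 11). n = 1×11×3 + 7×8×7 ≡ 73 (mod 88)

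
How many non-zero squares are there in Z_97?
For prime 97, there are (p-1)/2 = (97-1)/2 = 48 quadratic residues (excluding 0).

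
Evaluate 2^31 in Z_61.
By repeated squaring (mod 61): 2^{1}≡2, 2^{2}≡4, 2^{4}≡16, 2^{8}≡12, 2^{16}≡22. Then 2^{31} = 2^{16+8+4+2+1} ≡ 22 × 12 × 16 × 4 × 2 ≡ 59 (mod 61)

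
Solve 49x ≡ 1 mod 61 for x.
Since 61 is prime, by Fermat 49^(-1) ≡ 49^{59} ≡ 5 mod 61. Verify: 49 × 5 = 245 ≡ 1 mod 61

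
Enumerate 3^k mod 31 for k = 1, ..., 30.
3^1, 3^2, ..., 3^{30} mod 31: [3, 9, 27, 19, 26, 16, 17, 20, 29, 25, 13, 8, 24, 10, 30, 28, 22, 4, 12, 5, 15, 14, 11, 2, 6, 18, 23, 7, 21, 1]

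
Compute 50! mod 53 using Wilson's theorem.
(52)! = (50)! × (51) × (52) ≡ -1 mod 53. So (50)! ≡ -1 × [(52)(51)]^(-1) ≡ 26 mod 53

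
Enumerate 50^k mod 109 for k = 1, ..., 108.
50^1, 50^2, ..., 50^{108} mod 109: [50, 102, 86, 49, 52, 93, 72, 3, 41, 88, 40, 38, 47, 61, 107, 9, 14, 46, 11, 5, 32, 74, 103, 27, 42, 29, 33, 15, 96, 4, 91, 81, 17, 87, 99, 45, 70, 12, 55, 25, 51, 43, 79, 26, 101, 36, 56, 75, 44, 20, 19, 78, 85, 108, 59, 7, 23, 60, 57, 16, 37, 106, 68, 21, 69, 71, 62, 48, 2, 100, 95, 63, 98, 104, 77, 35, 6, 82, 67, 80, 76, 94, 13, 105, 18, 28, 92, 22, 10, 64, 39, 97, 54, 84, 58, 66, 30, 83, 8, 73, 53, 34, 65, 89, 90, 31, 24, 1]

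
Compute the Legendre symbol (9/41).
(9/41) = 9^{20} mod 41 = 1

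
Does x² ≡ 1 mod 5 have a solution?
By Euler's criterion: 1^{2} ≡ 1 mod 5. Since this equals 1, 1 is a QR.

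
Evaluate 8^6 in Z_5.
Using Fermat: 8^{4} ≡ 1 mod 5. 6 ≡ 2 mod 4. So 8^{6} ≡ 8^{2} ≡ 4 mod 5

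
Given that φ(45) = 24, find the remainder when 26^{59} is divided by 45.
By Euler: 26^{24} ≡ 1 mod 45 since gcd(26, 45) = 1. 59 = 2×24 + 11. So 26^{59} ≡ 26^{11} ≡ 26 mod 45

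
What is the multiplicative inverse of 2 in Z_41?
Since 41 is prime, by Fermat 2^(-1) ≡ 2^{39} ≡ 21 (mod 41). Verify: 2 × 21 = 42 ≡ 1 (mod 41)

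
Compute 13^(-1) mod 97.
Since 97 is prime, by Fermat 13^(-1) ≡ 13^{95} ≡ 15 mod 97. Verify: 13 × 15 = 195 ≡ 1 mod 97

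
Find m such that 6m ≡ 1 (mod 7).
Since 7 is prime, by Fermat 6^(-1) ≡ 6^{5} ≡ 6 (mod 7). Verify: 6 × 6 = 36 ≡ 1 (mod 7)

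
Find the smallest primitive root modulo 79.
g = 3. Powers: [3, 9, 27, 2, 6, 18, 54, 4, ...] generates all 78 non-zero residues.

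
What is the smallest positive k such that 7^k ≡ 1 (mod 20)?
Powers of 7 mod 20: 7^1≡7, 7^2≡9, 7^3≡3, 7^4≡1. ord_20(7) = 4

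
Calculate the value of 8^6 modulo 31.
By repeated squaring (mod 31): 8^{1}≡8, 8^{2}≡2, 8^{4}≡4. Then 8^{6} = 8^{4+2} ≡ 4 × 2 ≡ 8 (mod 31)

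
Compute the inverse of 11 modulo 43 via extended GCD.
Extended GCD: 11(4) + 43(-1) = 1. So 11^(-1) ≡ 4 mod 43. Verify: 11 × 4 = 44 ≡ 1 mod 43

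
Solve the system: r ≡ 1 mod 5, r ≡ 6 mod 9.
M = 5 × 9 = 45. M₁ = 9, y₁ ≡ 4 mod 5. M₂ = 5, y₂ ≡ 2 mod 9. r = 1×9×4 + 6×5×2 ≡ 6 mod 45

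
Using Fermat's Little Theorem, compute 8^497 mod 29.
By Fermat: 8^{28} ≡ 1 mod 29. 497 ≡ 21 mod 28. So 8^{497} ≡ 8^{21} ≡ 12 mod 29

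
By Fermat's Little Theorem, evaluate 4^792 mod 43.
By Fermat: 4^{42} ≡ 1 mod 43. 792 ≡ 36 mod 42. So 4^{792} ≡ 4^{36} ≡ 4 mod 43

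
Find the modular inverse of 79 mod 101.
Since 101 is prime, by Fermat 79^(-1) ≡ 79^{99} ≡ 78 mod 101. Verify: 79 × 78 = 6162 ≡ 1 mod 101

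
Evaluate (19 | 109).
(19/109) = 19^{54} mod 109 = -1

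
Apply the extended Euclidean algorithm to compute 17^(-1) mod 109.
Extended GCD: 17(-32) + 109(5) = 1. So 17^(-1) ≡ -32 ≡ 77 (mod 109). Verify: 17 × 77 = 1309 ≡ 1 (mod 109)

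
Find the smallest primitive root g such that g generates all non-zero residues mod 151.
g = 6. Powers: [6, 36, 65, 88, 75, 148, 133, 43, ...] generates all 150 non-zero residues.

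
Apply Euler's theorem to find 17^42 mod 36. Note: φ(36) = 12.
By Euler: 17^{12} ≡ 1 mod 36 since gcd(17, 36) = 1. 42 = 3×12 + 6. So 17^{42} ≡ 17^{6} ≡ 1 mod 36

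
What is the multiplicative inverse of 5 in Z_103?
Since 103 is prime, by Fermat 5^(-1) ≡ 5^{101} ≡ 62 (mod 103). Verify: 5 × 62 = 310 ≡ 1 (mod 103)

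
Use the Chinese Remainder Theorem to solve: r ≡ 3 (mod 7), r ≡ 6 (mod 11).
M = 7 × 11 = 77. M₁ = 11, y₁ ≡ 2 (mod 7). M₂ = 7, y₂ ≡ 8 (mod 11). r = 3×11×2 + 6×7×8 ≡ 17 (mod 77)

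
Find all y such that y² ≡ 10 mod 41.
The square roots of 10 mod 41 are 16 and 25. Verify: 16² = 256 ≡ 10 mod 41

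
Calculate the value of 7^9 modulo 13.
By repeated squaring mod 13: 7^{1}≡7, 7^{2}≡10, 7^{4}≡9, 7^{8}≡3. Then 7^{9} = 7^{8+1} ≡ 3 × 7 ≡ 8 mod 13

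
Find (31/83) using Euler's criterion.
(31/83) = 31^{41} mod 83 = 1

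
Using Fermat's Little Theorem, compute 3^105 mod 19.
By Fermat: 3^{18} ≡ 1 mod 19. 105 = 5×18 + 15. So 3^{105} ≡ 3^{15} ≡ 12 mod 19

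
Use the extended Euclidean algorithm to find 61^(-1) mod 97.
Extended GCD: 61(35) + 97(-22) = 1. So 61^(-1) ≡ 35 mod 97. Verify: 61 × 35 = 2135 ≡ 1 mod 97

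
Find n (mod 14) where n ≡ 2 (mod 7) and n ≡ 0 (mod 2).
M = 7 × 2 = 14. M₁ = 2, y₁ ≡ 4 (mod 7). M₂ = 7, y₂ ≡ 1 (mod 2). n = 2×2×4 + 0×7×1 ≡ 2 (mod 14)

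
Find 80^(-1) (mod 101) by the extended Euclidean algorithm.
Extended GCD: 80(24) + 101(-19) = 1. So 80^(-1) ≡ 24 (mod 101). Verify: 80 × 24 = 1920 ≡ 1 (mod 101)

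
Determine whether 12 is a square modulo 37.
By Euler's criterion: 12^{18} ≡ 1 mod 37. Since this equals 1, 12 is a QR.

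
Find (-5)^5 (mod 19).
By repeated squaring (mod 19): (-5)^{1}≡14, (-5)^{2}≡6, (-5)^{4}≡17. Then (-5)^{5} = (-5)^{4+1} ≡ 17 × 14 ≡ 10 (mod 19)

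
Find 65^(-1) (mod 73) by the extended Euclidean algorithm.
Extended GCD: 65(9) + 73(-8) = 1. So 65^(-1) ≡ 9 (mod 73). Verify: 65 × 9 = 585 ≡ 1 (mod 73)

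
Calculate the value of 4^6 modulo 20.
By repeated squaring mod 20: 4^{1}≡4, 4^{2}≡16, 4^{4}≡16. Then 4^{6} = 4^{4+2} ≡ 16 × 16 ≡ 16 mod 20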